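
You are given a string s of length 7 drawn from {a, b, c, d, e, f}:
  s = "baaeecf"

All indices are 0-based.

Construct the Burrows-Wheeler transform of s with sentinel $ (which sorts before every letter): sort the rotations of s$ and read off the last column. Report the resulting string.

fba$eeac

rank  rotation  last
    0  $baaeecf  f
    1  aaeecf$b  b
    2  aeecf$ba  a
    3  baaeecf$  $
    4  cf$baaee  e
    5  ecf$baae  e
    6  eecf$baa  a
    7  f$baaeec  c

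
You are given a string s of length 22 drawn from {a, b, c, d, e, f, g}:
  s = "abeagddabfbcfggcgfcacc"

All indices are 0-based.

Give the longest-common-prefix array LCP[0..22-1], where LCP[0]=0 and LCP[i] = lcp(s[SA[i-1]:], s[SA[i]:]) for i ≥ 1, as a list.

[0, 2, 1, 1, 0, 1, 1, 0, 1, 1, 1, 1, 0, 1, 0, 0, 1, 1, 0, 1, 1, 1]

sorted suffixes:
  #0 SA[0]=0  'abeagddabfbcfggcgfcacc'
  #1 SA[1]=7  'abfbcfggcgfcacc'
  #2 SA[2]=19  'acc'
  #3 SA[3]=3  'agddabfbcfggcgfcacc'
  #4 SA[4]=10  'bcfggcgfcacc'
  #5 SA[5]=1  'beagddabfbcfggcgfcacc'
  #6 SA[6]=8  'bfbcfggcgfcacc'
  #7 SA[7]=21  'c'
  #8 SA[8]=18  'cacc'
  #9 SA[9]=20  'cc'
  #10 SA[10]=11  'cfggcgfcacc'
  #11 SA[11]=15  'cgfcacc'
  #12 SA[12]=6  'dabfbcfggcgfcacc'
  #13 SA[13]=5  'ddabfbcfggcgfcacc'
  #14 SA[14]=2  'eagddabfbcfggcgfcacc'
  #15 SA[15]=9  'fbcfggcgfcacc'
  #16 SA[16]=17  'fcacc'
  #17 SA[17]=12  'fggcgfcacc'
  #18 SA[18]=14  'gcgfcacc'
  #19 SA[19]=4  'gddabfbcfggcgfcacc'
  #20 SA[20]=16  'gfcacc'
  #21 SA[21]=13  'ggcgfcacc'

SA = [0, 7, 19, 3, 10, 1, 8, 21, 18, 20, 11, 15, 6, 5, 2, 9, 17, 12, 14, 4, 16, 13]
rank  pair      lcp
   1  s[0:],s[7:]  2  'ab'
   2  s[7:],s[19:]  1  'a'
   3  s[19:],s[3:]  1  'a'
   4  s[3:],s[10:]  0  ''
   5  s[10:],s[1:]  1  'b'
   6  s[1:],s[8:]  1  'b'
   7  s[8:],s[21:]  0  ''
   8  s[21:],s[18:]  1  'c'
   9  s[18:],s[20:]  1  'c'
  10  s[20:],s[11:]  1  'c'
  11  s[11:],s[15:]  1  'c'
  12  s[15:],s[6:]  0  ''
  13  s[6:],s[5:]  1  'd'
  14  s[5:],s[2:]  0  ''
  15  s[2:],s[9:]  0  ''
  16  s[9:],s[17:]  1  'f'
  17  s[17:],s[12:]  1  'f'
  18  s[12:],s[14:]  0  ''
  19  s[14:],s[4:]  1  'g'
  20  s[4:],s[16:]  1  'g'
  21  s[16:],s[13:]  1  'g'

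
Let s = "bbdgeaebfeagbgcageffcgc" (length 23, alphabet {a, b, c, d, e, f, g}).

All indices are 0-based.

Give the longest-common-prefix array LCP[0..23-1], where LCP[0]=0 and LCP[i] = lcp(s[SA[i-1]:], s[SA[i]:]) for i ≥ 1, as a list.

[0, 1, 2, 0, 1, 1, 1, 0, 1, 1, 0, 0, 2, 1, 1, 0, 1, 1, 0, 1, 2, 1, 2]

rank→(start, suffix):
  0 → (5, 'aebfeagbgcageffcgc')
  1 → (10, 'agbgcageffcgc')
  2 → (15, 'ageffcgc')
  3 → (0, 'bbdgeaebfeagbgcageffcgc')
  4 → (1, 'bdgeaebfeagbgcageffcgc')
  5 → (7, 'bfeagbgcageffcgc')
  6 → (12, 'bgcageffcgc')
  7 → (22, 'c')
  8 → (14, 'cageffcgc')
  9 → (20, 'cgc')
  10 → (2, 'dgeaebfeagbgcageffcgc')
  11 → (4, 'eaebfeagbgcageffcgc')
  12 → (9, 'eagbgcageffcgc')
  13 → (6, 'ebfeagbgcageffcgc')
  14 → (17, 'effcgc')
  15 → (19, 'fcgc')
  16 → (8, 'feagbgcageffcgc')
  17 → (18, 'ffcgc')
  18 → (11, 'gbgcageffcgc')
  19 → (21, 'gc')
  20 → (13, 'gcageffcgc')
  21 → (3, 'geaebfeagbgcageffcgc')
  22 → (16, 'geffcgc')

SA = [5, 10, 15, 0, 1, 7, 12, 22, 14, 20, 2, 4, 9, 6, 17, 19, 8, 18, 11, 21, 13, 3, 16]
rank  pair      lcp
   1  s[5:],s[10:]  1  'a'
   2  s[10:],s[15:]  2  'ag'
   3  s[15:],s[0:]  0  ''
   4  s[0:],s[1:]  1  'b'
   5  s[1:],s[7:]  1  'b'
   6  s[7:],s[12:]  1  'b'
   7  s[12:],s[22:]  0  ''
   8  s[22:],s[14:]  1  'c'
   9  s[14:],s[20:]  1  'c'
  10  s[20:],s[2:]  0  ''
  11  s[2:],s[4:]  0  ''
  12  s[4:],s[9:]  2  'ea'
  13  s[9:],s[6:]  1  'e'
  14  s[6:],s[17:]  1  'e'
  15  s[17:],s[19:]  0  ''
  16  s[19:],s[8:]  1  'f'
  17  s[8:],s[18:]  1  'f'
  18  s[18:],s[11:]  0  ''
  19  s[11:],s[21:]  1  'g'
  20  s[21:],s[13:]  2  'gc'
  21  s[13:],s[3:]  1  'g'
  22  s[3:],s[16:]  2  'ge'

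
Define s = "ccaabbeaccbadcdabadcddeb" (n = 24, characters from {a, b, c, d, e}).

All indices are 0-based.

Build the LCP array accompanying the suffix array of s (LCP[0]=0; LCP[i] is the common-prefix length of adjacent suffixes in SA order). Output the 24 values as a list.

[0, 1, 2, 1, 1, 4, 0, 1, 5, 1, 1, 0, 1, 1, 2, 1, 2, 0, 1, 3, 1, 1, 0, 1]

rank | idx | suffix
   0 |   2 | aabbeaccbadcdabadcddeb
   1 |  15 | abadcddeb
   2 |   3 | abbeaccbadcdabadcddeb
   3 |   7 | accbadcdabadcddeb
   4 |  11 | adcdabadcddeb
   5 |  17 | adcddeb
   6 |  23 | b
   7 |  10 | badcdabadcddeb
   8 |  16 | badcddeb
   9 |   4 | bbeaccbadcdabadcddeb
  10 |   5 | beaccbadcdabadcddeb
  11 |   1 | caabbeaccbadcdabadcddeb
  12 |   9 | cbadcdabadcddeb
  13 |   0 | ccaabbeaccbadcdabadcddeb
  14 |   8 | ccbadcdabadcddeb
  15 |  13 | cdabadcddeb
  16 |  19 | cddeb
  17 |  14 | dabadcddeb
  18 |  12 | dcdabadcddeb
  19 |  18 | dcddeb
  20 |  20 | ddeb
  21 |  21 | deb
  22 |   6 | eaccbadcdabadcddeb
  23 |  22 | eb

SA = [2, 15, 3, 7, 11, 17, 23, 10, 16, 4, 5, 1, 9, 0, 8, 13, 19, 14, 12, 18, 20, 21, 6, 22]
[i] adj suffixes → lcp
  [1] 2/15 → 1 ('a')
  [2] 15/3 → 2 ('ab')
  [3] 3/7 → 1 ('a')
  [4] 7/11 → 1 ('a')
  [5] 11/17 → 4 ('adcd')
  [6] 17/23 → 0 ('')
  [7] 23/10 → 1 ('b')
  [8] 10/16 → 5 ('badcd')
  [9] 16/4 → 1 ('b')
  [10] 4/5 → 1 ('b')
  [11] 5/1 → 0 ('')
  [12] 1/9 → 1 ('c')
  [13] 9/0 → 1 ('c')
  [14] 0/8 → 2 ('cc')
  [15] 8/13 → 1 ('c')
  [16] 13/19 → 2 ('cd')
  [17] 19/14 → 0 ('')
  [18] 14/12 → 1 ('d')
  [19] 12/18 → 3 ('dcd')
  [20] 18/20 → 1 ('d')
  [21] 20/21 → 1 ('d')
  [22] 21/6 → 0 ('')
  [23] 6/22 → 1 ('e')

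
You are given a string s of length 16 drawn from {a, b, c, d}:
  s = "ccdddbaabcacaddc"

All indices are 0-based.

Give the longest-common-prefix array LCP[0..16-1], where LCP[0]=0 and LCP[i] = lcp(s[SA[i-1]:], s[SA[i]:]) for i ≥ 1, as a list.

rank→(start, suffix):
  0 → (6, 'aabcacaddc')
  1 → (7, 'abcacaddc')
  2 → (10, 'acaddc')
  3 → (12, 'addc')
  4 → (5, 'baabcacaddc')
  5 → (8, 'bcacaddc')
  6 → (15, 'c')
  7 → (9, 'cacaddc')
  8 → (11, 'caddc')
  9 → (0, 'ccdddbaabcacaddc')
  10 → (1, 'cdddbaabcacaddc')
  11 → (4, 'dbaabcacaddc')
  12 → (14, 'dc')
  13 → (3, 'ddbaabcacaddc')
  14 → (13, 'ddc')
  15 → (2, 'dddbaabcacaddc')

SA = [6, 7, 10, 12, 5, 8, 15, 9, 11, 0, 1, 4, 14, 3, 13, 2]
[i] adj suffixes → lcp
  [1] 6/7 → 1 ('a')
  [2] 7/10 → 1 ('a')
  [3] 10/12 → 1 ('a')
  [4] 12/5 → 0 ('')
  [5] 5/8 → 1 ('b')
  [6] 8/15 → 0 ('')
  [7] 15/9 → 1 ('c')
  [8] 9/11 → 2 ('ca')
  [9] 11/0 → 1 ('c')
  [10] 0/1 → 1 ('c')
  [11] 1/4 → 0 ('')
  [12] 4/14 → 1 ('d')
  [13] 14/3 → 1 ('d')
  [14] 3/13 → 2 ('dd')
  [15] 13/2 → 2 ('dd')

[0, 1, 1, 1, 0, 1, 0, 1, 2, 1, 1, 0, 1, 1, 2, 2]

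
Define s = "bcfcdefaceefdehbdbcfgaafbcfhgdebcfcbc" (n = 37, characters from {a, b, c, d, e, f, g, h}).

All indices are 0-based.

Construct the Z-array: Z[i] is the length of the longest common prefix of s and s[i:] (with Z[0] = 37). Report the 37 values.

Z[0]=37
i=1: i≥r, start 0; Z[1]=0
i=2: i≥r, start 0; Z[2]=0
i=3: i≥r, start 0; Z[3]=0
i=4: i≥r, start 0; Z[4]=0
i=5: i≥r, start 0; Z[5]=0
i=6: i≥r, start 0; Z[6]=0
i=7: i≥r, start 0; Z[7]=0
i=8: i≥r, start 0; Z[8]=0
i=9: i≥r, start 0; Z[9]=0
i=10: i≥r, start 0; Z[10]=0
i=11: i≥r, start 0; Z[11]=0
i=12: i≥r, start 0; Z[12]=0
i=13: i≥r, start 0; Z[13]=0
i=14: i≥r, start 0; Z[14]=0
i=15: i≥r, start 0; Z[15]=1 grow→box=[15,16)
i=16: i≥r, start 0; Z[16]=0
i=17: i≥r, start 0; Z[17]=3 grow→box=[17,20)
i=18: min(r-i=2, Z[1]=0)=0; Z[18]=0
i=19: min(r-i=1, Z[2]=0)=0; Z[19]=0
i=20: i≥r, start 0; Z[20]=0
i=21: i≥r, start 0; Z[21]=0
i=22: i≥r, start 0; Z[22]=0
i=23: i≥r, start 0; Z[23]=0
i=24: i≥r, start 0; Z[24]=3 grow→box=[24,27)
i=25: min(r-i=2, Z[1]=0)=0; Z[25]=0
i=26: min(r-i=1, Z[2]=0)=0; Z[26]=0
i=27: i≥r, start 0; Z[27]=0
i=28: i≥r, start 0; Z[28]=0
i=29: i≥r, start 0; Z[29]=0
i=30: i≥r, start 0; Z[30]=0
i=31: i≥r, start 0; Z[31]=4 grow→box=[31,35)
i=32: min(r-i=3, Z[1]=0)=0; Z[32]=0
i=33: min(r-i=2, Z[2]=0)=0; Z[33]=0
i=34: min(r-i=1, Z[3]=0)=0; Z[34]=0
i=35: i≥r, start 0; Z[35]=2 grow→box=[35,37)
i=36: min(r-i=1, Z[1]=0)=0; Z[36]=0

[37, 0, 0, 0, 0, 0, 0, 0, 0, 0, 0, 0, 0, 0, 0, 1, 0, 3, 0, 0, 0, 0, 0, 0, 3, 0, 0, 0, 0, 0, 0, 4, 0, 0, 0, 2, 0]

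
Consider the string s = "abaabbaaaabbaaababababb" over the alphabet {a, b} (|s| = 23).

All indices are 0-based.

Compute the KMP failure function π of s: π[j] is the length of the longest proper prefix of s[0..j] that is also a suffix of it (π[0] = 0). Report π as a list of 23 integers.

π[0] = 0
j=1 s[j]='b': π[1]=0 (border '')
j=2 s[j]='a': π[2]=1 (border 'a')
j=3 s[j]='a': k: 1→0; π[3]=1 (border 'a')
j=4 s[j]='b': π[4]=2 (border 'ab')
j=5 s[j]='b': k: 2→0; π[5]=0 (border '')
j=6 s[j]='a': π[6]=1 (border 'a')
j=7 s[j]='a': k: 1→0; π[7]=1 (border 'a')
j=8 s[j]='a': k: 1→0; π[8]=1 (border 'a')
j=9 s[j]='a': k: 1→0; π[9]=1 (border 'a')
j=10 s[j]='b': π[10]=2 (border 'ab')
j=11 s[j]='b': k: 2→0; π[11]=0 (border '')
j=12 s[j]='a': π[12]=1 (border 'a')
j=13 s[j]='a': k: 1→0; π[13]=1 (border 'a')
j=14 s[j]='a': k: 1→0; π[14]=1 (border 'a')
j=15 s[j]='b': π[15]=2 (border 'ab')
j=16 s[j]='a': π[16]=3 (border 'aba')
j=17 s[j]='b': k: 3→1; π[17]=2 (border 'ab')
j=18 s[j]='a': π[18]=3 (border 'aba')
j=19 s[j]='b': k: 3→1; π[19]=2 (border 'ab')
j=20 s[j]='a': π[20]=3 (border 'aba')
j=21 s[j]='b': k: 3→1; π[21]=2 (border 'ab')
j=22 s[j]='b': k: 2→0; π[22]=0 (border '')

[0, 0, 1, 1, 2, 0, 1, 1, 1, 1, 2, 0, 1, 1, 1, 2, 3, 2, 3, 2, 3, 2, 0]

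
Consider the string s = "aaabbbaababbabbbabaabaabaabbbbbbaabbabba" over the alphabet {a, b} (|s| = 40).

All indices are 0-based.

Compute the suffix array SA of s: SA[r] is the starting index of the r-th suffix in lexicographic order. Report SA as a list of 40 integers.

rank→(start, suffix):
  0 → (39, 'a')
  1 → (0, 'aaabbbaababbabbbabaabaabaabbbbbbaabbabba')
  2 → (18, 'aabaabaabbbbbbaabbabba')
  3 → (21, 'aabaabbbbbbaabbabba')
  4 → (6, 'aababbabbbabaabaabaabbbbbbaabbabba')
  5 → (32, 'aabbabba')
  6 → (1, 'aabbbaababbabbbabaabaabaabbbbbbaabbabba')
  7 → (24, 'aabbbbbbaabbabba')
  8 → (16, 'abaabaabaabbbbbbaabbabba')
  9 → (19, 'abaabaabbbbbbaabbabba')
  10 → (22, 'abaabbbbbbaabbabba')
  11 → (7, 'ababbabbbabaabaabaabbbbbbaabbabba')
  12 → (36, 'abba')
  13 → (33, 'abbabba')
  14 → (9, 'abbabbbabaabaabaabbbbbbaabbabba')
  15 → (2, 'abbbaababbabbbabaabaabaabbbbbbaabbabba')
  16 → (12, 'abbbabaabaabaabbbbbbaabbabba')
  17 → (25, 'abbbbbbaabbabba')
  18 → (38, 'ba')
  19 → (17, 'baabaabaabbbbbbaabbabba')
  20 → (20, 'baabaabbbbbbaabbabba')
  21 → (5, 'baababbabbbabaabaabaabbbbbbaabbabba')
  22 → (31, 'baabbabba')
  23 → (23, 'baabbbbbbaabbabba')
  24 → (15, 'babaabaabaabbbbbbaabbabba')
  25 → (35, 'babba')
  26 → (8, 'babbabbbabaabaabaabbbbbbaabbabba')
  27 → (11, 'babbbabaabaabaabbbbbbaabbabba')
  28 → (37, 'bba')
  29 → (4, 'bbaababbabbbabaabaabaabbbbbbaabbabba')
  30 → (30, 'bbaabbabba')
  31 → (14, 'bbabaabaabaabbbbbbaabbabba')
  32 → (34, 'bbabba')
  33 → (10, 'bbabbbabaabaabaabbbbbbaabbabba')
  34 → (3, 'bbbaababbabbbabaabaabaabbbbbbaabbabba')
  35 → (29, 'bbbaabbabba')
  36 → (13, 'bbbabaabaabaabbbbbbaabbabba')
  37 → (28, 'bbbbaabbabba')
  38 → (27, 'bbbbbaabbabba')
  39 → (26, 'bbbbbbaabbabba')

[39, 0, 18, 21, 6, 32, 1, 24, 16, 19, 22, 7, 36, 33, 9, 2, 12, 25, 38, 17, 20, 5, 31, 23, 15, 35, 8, 11, 37, 4, 30, 14, 34, 10, 3, 29, 13, 28, 27, 26]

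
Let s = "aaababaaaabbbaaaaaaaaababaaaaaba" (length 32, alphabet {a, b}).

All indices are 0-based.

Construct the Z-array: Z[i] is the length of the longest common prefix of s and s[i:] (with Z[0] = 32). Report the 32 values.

Z[0]=32
i=1: i≥r, start 0; Z[1]=2 grow→box=[1,3)
i=2: min(r-i=1, Z[1]=2)=1; Z[2]=1
i=3: i≥r, start 0; Z[3]=0
i=4: i≥r, start 0; Z[4]=1 grow→box=[4,5)
i=5: i≥r, start 0; Z[5]=0
i=6: i≥r, start 0; Z[6]=3 grow→box=[6,9)
i=7: min(r-i=2, Z[1]=2)=2; Z[7]=4 grow→box=[7,11)
i=8: min(r-i=3, Z[1]=2)=2; Z[8]=2
i=9: min(r-i=2, Z[2]=1)=1; Z[9]=1
i=10: min(r-i=1, Z[3]=0)=0; Z[10]=0
i=11: i≥r, start 0; Z[11]=0
i=12: i≥r, start 0; Z[12]=0
i=13: i≥r, start 0; Z[13]=3 grow→box=[13,16)
i=14: min(r-i=2, Z[1]=2)=2; Z[14]=3 grow→box=[14,17)
i=15: min(r-i=2, Z[1]=2)=2; Z[15]=3 grow→box=[15,18)
i=16: min(r-i=2, Z[1]=2)=2; Z[16]=3 grow→box=[16,19)
i=17: min(r-i=2, Z[1]=2)=2; Z[17]=3 grow→box=[17,20)
i=18: min(r-i=2, Z[1]=2)=2; Z[18]=3 grow→box=[18,21)
i=19: min(r-i=2, Z[1]=2)=2; Z[19]=10 grow→box=[19,29)
i=20: min(r-i=9, Z[1]=2)=2; Z[20]=2
i=21: min(r-i=8, Z[2]=1)=1; Z[21]=1
i=22: min(r-i=7, Z[3]=0)=0; Z[22]=0
i=23: min(r-i=6, Z[4]=1)=1; Z[23]=1
i=24: min(r-i=5, Z[5]=0)=0; Z[24]=0
i=25: min(r-i=4, Z[6]=3)=3; Z[25]=3
i=26: min(r-i=3, Z[7]=4)=3; Z[26]=3
i=27: min(r-i=2, Z[8]=2)=2; Z[27]=5 grow→box=[27,32)
i=28: min(r-i=4, Z[1]=2)=2; Z[28]=2
i=29: min(r-i=3, Z[2]=1)=1; Z[29]=1
i=30: min(r-i=2, Z[3]=0)=0; Z[30]=0
i=31: min(r-i=1, Z[4]=1)=1; Z[31]=1

[32, 2, 1, 0, 1, 0, 3, 4, 2, 1, 0, 0, 0, 3, 3, 3, 3, 3, 3, 10, 2, 1, 0, 1, 0, 3, 3, 5, 2, 1, 0, 1]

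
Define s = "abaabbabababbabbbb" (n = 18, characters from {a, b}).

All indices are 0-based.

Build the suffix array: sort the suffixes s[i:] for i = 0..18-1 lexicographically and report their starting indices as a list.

[2, 0, 6, 8, 3, 10, 13, 17, 1, 5, 7, 9, 12, 16, 4, 11, 15, 14]

rank | idx | suffix
   0 |   2 | aabbabababbabbbb
   1 |   0 | abaabbabababbabbbb
   2 |   6 | abababbabbbb
   3 |   8 | ababbabbbb
   4 |   3 | abbabababbabbbb
   5 |  10 | abbabbbb
   6 |  13 | abbbb
   7 |  17 | b
   8 |   1 | baabbabababbabbbb
   9 |   5 | babababbabbbb
  10 |   7 | bababbabbbb
  11 |   9 | babbabbbb
  12 |  12 | babbbb
  13 |  16 | bb
  14 |   4 | bbabababbabbbb
  15 |  11 | bbabbbb
  16 |  15 | bbb
  17 |  14 | bbbb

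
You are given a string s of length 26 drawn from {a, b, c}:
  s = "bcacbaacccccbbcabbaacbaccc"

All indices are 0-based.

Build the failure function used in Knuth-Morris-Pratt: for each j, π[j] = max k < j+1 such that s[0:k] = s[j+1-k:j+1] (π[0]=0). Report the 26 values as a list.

[0, 0, 0, 0, 1, 0, 0, 0, 0, 0, 0, 0, 1, 1, 2, 3, 1, 1, 0, 0, 0, 1, 0, 0, 0, 0]

π[0] = 0
j=1 s[j]='c': π[1]=0 (border '')
j=2 s[j]='a': π[2]=0 (border '')
j=3 s[j]='c': π[3]=0 (border '')
j=4 s[j]='b': π[4]=1 (border 'b')
j=5 s[j]='a': k: 1→0; π[5]=0 (border '')
j=6 s[j]='a': π[6]=0 (border '')
j=7 s[j]='c': π[7]=0 (border '')
j=8 s[j]='c': π[8]=0 (border '')
j=9 s[j]='c': π[9]=0 (border '')
j=10 s[j]='c': π[10]=0 (border '')
j=11 s[j]='c': π[11]=0 (border '')
j=12 s[j]='b': π[12]=1 (border 'b')
j=13 s[j]='b': k: 1→0; π[13]=1 (border 'b')
j=14 s[j]='c': π[14]=2 (border 'bc')
j=15 s[j]='a': π[15]=3 (border 'bca')
j=16 s[j]='b': k: 3→0; π[16]=1 (border 'b')
j=17 s[j]='b': k: 1→0; π[17]=1 (border 'b')
j=18 s[j]='a': k: 1→0; π[18]=0 (border '')
j=19 s[j]='a': π[19]=0 (border '')
j=20 s[j]='c': π[20]=0 (border '')
j=21 s[j]='b': π[21]=1 (border 'b')
j=22 s[j]='a': k: 1→0; π[22]=0 (border '')
j=23 s[j]='c': π[23]=0 (border '')
j=24 s[j]='c': π[24]=0 (border '')
j=25 s[j]='c': π[25]=0 (border '')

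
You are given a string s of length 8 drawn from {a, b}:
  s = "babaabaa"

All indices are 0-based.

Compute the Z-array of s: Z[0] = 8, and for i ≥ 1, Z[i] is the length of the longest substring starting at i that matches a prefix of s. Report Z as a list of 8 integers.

Z[0]=8
i=1: i≥r, start 0; Z[1]=0
i=2: i≥r, start 0; Z[2]=2 extend→box=[2,4)
i=3: min(r-i=1, Z[1]=0)=0; Z[3]=0
i=4: i≥r, start 0; Z[4]=0
i=5: i≥r, start 0; Z[5]=2 extend→box=[5,7)
i=6: min(r-i=1, Z[1]=0)=0; Z[6]=0
i=7: i≥r, start 0; Z[7]=0

[8, 0, 2, 0, 0, 2, 0, 0]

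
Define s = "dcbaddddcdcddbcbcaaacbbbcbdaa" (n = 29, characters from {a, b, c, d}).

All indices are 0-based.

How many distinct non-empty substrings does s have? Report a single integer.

393

sorted suffixes:
  #0 SA[0]=28  'a'
  #1 SA[1]=27  'aa'
  #2 SA[2]=17  'aaacbbbcbdaa'
  #3 SA[3]=18  'aacbbbcbdaa'
  #4 SA[4]=19  'acbbbcbdaa'
  #5 SA[5]=3  'addddcdcddbcbcaaacbbbcbdaa'
  #6 SA[6]=2  'baddddcdcddbcbcaaacbbbcbdaa'
  #7 SA[7]=21  'bbbcbdaa'
  #8 SA[8]=22  'bbcbdaa'
  #9 SA[9]=15  'bcaaacbbbcbdaa'
  #10 SA[10]=13  'bcbcaaacbbbcbdaa'
  #11 SA[11]=23  'bcbdaa'
  #12 SA[12]=25  'bdaa'
  #13 SA[13]=16  'caaacbbbcbdaa'
  #14 SA[14]=1  'cbaddddcdcddbcbcaaacbbbcbdaa'
  #15 SA[15]=20  'cbbbcbdaa'
  #16 SA[16]=14  'cbcaaacbbbcbdaa'
  #17 SA[17]=24  'cbdaa'
  #18 SA[18]=8  'cdcddbcbcaaacbbbcbdaa'
  #19 SA[19]=10  'cddbcbcaaacbbbcbdaa'
  #20 SA[20]=26  'daa'
  #21 SA[21]=12  'dbcbcaaacbbbcbdaa'
  #22 SA[22]=0  'dcbaddddcdcddbcbcaaacbbbcbdaa'
  #23 SA[23]=7  'dcdcddbcbcaaacbbbcbdaa'
  #24 SA[24]=9  'dcddbcbcaaacbbbcbdaa'
  #25 SA[25]=11  'ddbcbcaaacbbbcbdaa'
  #26 SA[26]=6  'ddcdcddbcbcaaacbbbcbdaa'
  #27 SA[27]=5  'dddcdcddbcbcaaacbbbcbdaa'
  #28 SA[28]=4  'ddddcdcddbcbcaaacbbbcbdaa'

SA = [28, 27, 17, 18, 19, 3, 2, 21, 22, 15, 13, 23, 25, 16, 1, 20, 14, 24, 8, 10, 26, 12, 0, 7, 9, 11, 6, 5, 4]
rank  pair      lcp
   1  s[28:],s[27:]  1  'a'
   2  s[27:],s[17:]  2  'aa'
   3  s[17:],s[18:]  2  'aa'
   4  s[18:],s[19:]  1  'a'
   5  s[19:],s[3:]  1  'a'
   6  s[3:],s[2:]  0  ''
   7  s[2:],s[21:]  1  'b'
   8  s[21:],s[22:]  2  'bb'
   9  s[22:],s[15:]  1  'b'
  10  s[15:],s[13:]  2  'bc'
  11  s[13:],s[23:]  3  'bcb'
  12  s[23:],s[25:]  1  'b'
  13  s[25:],s[16:]  0  ''
  14  s[16:],s[1:]  1  'c'
  15  s[1:],s[20:]  2  'cb'
  16  s[20:],s[14:]  2  'cb'
  17  s[14:],s[24:]  2  'cb'
  18  s[24:],s[8:]  1  'c'
  19  s[8:],s[10:]  2  'cd'
  20  s[10:],s[26:]  0  ''
  21  s[26:],s[12:]  1  'd'
  22  s[12:],s[0:]  1  'd'
  23  s[0:],s[7:]  2  'dc'
  24  s[7:],s[9:]  3  'dcd'
  25  s[9:],s[11:]  1  'd'
  26  s[11:],s[6:]  2  'dd'
  27  s[6:],s[5:]  2  'dd'
  28  s[5:],s[4:]  3  'ddd'

n(n+1)/2 = 29·30/2 = 435
Σ LCP = 0 + 1 + 2 + 2 + 1 + 1 + 0 + 1 + 2 + 1 + 2 + 3 + 1 + 0 + 1 + 2 + 2 + 2 + 1 + 2 + 0 + 1 + 1 + 2 + 3 + 1 + 2 + 2 + 3 = 42
distinct = 435 − 42 = 393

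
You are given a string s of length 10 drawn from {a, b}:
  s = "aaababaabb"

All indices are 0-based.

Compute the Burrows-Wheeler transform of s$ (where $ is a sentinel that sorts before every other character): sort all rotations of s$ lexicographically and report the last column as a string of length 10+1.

b$abbaabaaa

rank  rotation     last
    0  $aaababaabb  b
    1  aaababaabb$  $
    2  aababaabb$a  a
    3  aabb$aaabab  b
    4  abaabb$aaab  b
    5  ababaabb$aa  a
    6  abb$aaababa  a
    7  b$aaababaab  b
    8  baabb$aaaba  a
    9  babaabb$aaa  a
   10  bb$aaababaa  a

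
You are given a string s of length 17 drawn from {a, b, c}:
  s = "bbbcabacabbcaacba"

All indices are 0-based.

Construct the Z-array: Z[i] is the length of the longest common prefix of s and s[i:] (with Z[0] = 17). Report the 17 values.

[17, 2, 1, 0, 0, 1, 0, 0, 0, 2, 1, 0, 0, 0, 0, 1, 0]

Z[0]=17
i=1: outside box; Z[1]=2 grow→box=[1,3)
i=2: min(r-i=1, Z[1]=2)=1; Z[2]=1
i=3: outside box; Z[3]=0
i=4: outside box; Z[4]=0
i=5: outside box; Z[5]=1 grow→box=[5,6)
i=6: outside box; Z[6]=0
i=7: outside box; Z[7]=0
i=8: outside box; Z[8]=0
i=9: outside box; Z[9]=2 grow→box=[9,11)
i=10: min(r-i=1, Z[1]=2)=1; Z[10]=1
i=11: outside box; Z[11]=0
i=12: outside box; Z[12]=0
i=13: outside box; Z[13]=0
i=14: outside box; Z[14]=0
i=15: outside box; Z[15]=1 grow→box=[15,16)
i=16: outside box; Z[16]=0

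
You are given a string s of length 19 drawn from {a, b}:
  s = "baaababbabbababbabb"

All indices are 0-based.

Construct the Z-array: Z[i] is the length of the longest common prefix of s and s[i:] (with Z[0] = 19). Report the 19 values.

Z[0]=19
i=1: i≥r, start 0; Z[1]=0
i=2: i≥r, start 0; Z[2]=0
i=3: i≥r, start 0; Z[3]=0
i=4: i≥r, start 0; Z[4]=2 extend→box=[4,6)
i=5: min(r-i=1, Z[1]=0)=0; Z[5]=0
i=6: i≥r, start 0; Z[6]=1 extend→box=[6,7)
i=7: i≥r, start 0; Z[7]=2 extend→box=[7,9)
i=8: min(r-i=1, Z[1]=0)=0; Z[8]=0
i=9: i≥r, start 0; Z[9]=1 extend→box=[9,10)
i=10: i≥r, start 0; Z[10]=2 extend→box=[10,12)
i=11: min(r-i=1, Z[1]=0)=0; Z[11]=0
i=12: i≥r, start 0; Z[12]=2 extend→box=[12,14)
i=13: min(r-i=1, Z[1]=0)=0; Z[13]=0
i=14: i≥r, start 0; Z[14]=1 extend→box=[14,15)
i=15: i≥r, start 0; Z[15]=2 extend→box=[15,17)
i=16: min(r-i=1, Z[1]=0)=0; Z[16]=0
i=17: i≥r, start 0; Z[17]=1 extend→box=[17,18)
i=18: i≥r, start 0; Z[18]=1 extend→box=[18,19)

[19, 0, 0, 0, 2, 0, 1, 2, 0, 1, 2, 0, 2, 0, 1, 2, 0, 1, 1]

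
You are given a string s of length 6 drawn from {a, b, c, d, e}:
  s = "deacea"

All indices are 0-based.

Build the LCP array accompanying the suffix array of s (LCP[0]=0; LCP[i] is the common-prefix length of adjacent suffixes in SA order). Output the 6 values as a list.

rank→(start, suffix):
  0 → (5, 'a')
  1 → (2, 'acea')
  2 → (3, 'cea')
  3 → (0, 'deacea')
  4 → (4, 'ea')
  5 → (1, 'eacea')

SA = [5, 2, 3, 0, 4, 1]
rank  pair      lcp
   1  s[5:],s[2:]  1  'a'
   2  s[2:],s[3:]  0  ''
   3  s[3:],s[0:]  0  ''
   4  s[0:],s[4:]  0  ''
   5  s[4:],s[1:]  2  'ea'

[0, 1, 0, 0, 0, 2]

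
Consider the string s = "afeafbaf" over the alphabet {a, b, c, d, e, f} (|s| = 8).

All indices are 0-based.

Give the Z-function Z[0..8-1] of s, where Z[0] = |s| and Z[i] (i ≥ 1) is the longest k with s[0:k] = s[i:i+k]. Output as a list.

Z[0]=8
i=1: fresh scan; Z[1]=0
i=2: fresh scan; Z[2]=0
i=3: fresh scan; Z[3]=2 grow→box=[3,5)
i=4: min(r-i=1, Z[1]=0)=0; Z[4]=0
i=5: fresh scan; Z[5]=0
i=6: fresh scan; Z[6]=2 grow→box=[6,8)
i=7: min(r-i=1, Z[1]=0)=0; Z[7]=0

[8, 0, 0, 2, 0, 0, 2, 0]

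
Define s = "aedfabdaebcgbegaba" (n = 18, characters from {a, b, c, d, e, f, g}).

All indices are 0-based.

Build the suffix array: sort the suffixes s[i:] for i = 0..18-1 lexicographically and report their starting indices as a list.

rank | idx | suffix
   0 |  17 | a
   1 |  15 | aba
   2 |   4 | abdaebcgbegaba
   3 |   7 | aebcgbegaba
   4 |   0 | aedfabdaebcgbegaba
   5 |  16 | ba
   6 |   9 | bcgbegaba
   7 |   5 | bdaebcgbegaba
   8 |  12 | begaba
   9 |  10 | cgbegaba
  10 |   6 | daebcgbegaba
  11 |   2 | dfabdaebcgbegaba
  12 |   8 | ebcgbegaba
  13 |   1 | edfabdaebcgbegaba
  14 |  13 | egaba
  15 |   3 | fabdaebcgbegaba
  16 |  14 | gaba
  17 |  11 | gbegaba

[17, 15, 4, 7, 0, 16, 9, 5, 12, 10, 6, 2, 8, 1, 13, 3, 14, 11]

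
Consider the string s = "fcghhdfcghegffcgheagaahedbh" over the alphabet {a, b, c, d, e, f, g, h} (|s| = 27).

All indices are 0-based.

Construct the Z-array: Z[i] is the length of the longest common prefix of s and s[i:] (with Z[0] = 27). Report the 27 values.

[27, 0, 0, 0, 0, 0, 4, 0, 0, 0, 0, 0, 1, 4, 0, 0, 0, 0, 0, 0, 0, 0, 0, 0, 0, 0, 0]

Z[0]=27
i=1: fresh scan; Z[1]=0
i=2: fresh scan; Z[2]=0
i=3: fresh scan; Z[3]=0
i=4: fresh scan; Z[4]=0
i=5: fresh scan; Z[5]=0
i=6: fresh scan; Z[6]=4 scan→box=[6,10)
i=7: min(r-i=3, Z[1]=0)=0; Z[7]=0
i=8: min(r-i=2, Z[2]=0)=0; Z[8]=0
i=9: min(r-i=1, Z[3]=0)=0; Z[9]=0
i=10: fresh scan; Z[10]=0
i=11: fresh scan; Z[11]=0
i=12: fresh scan; Z[12]=1 scan→box=[12,13)
i=13: fresh scan; Z[13]=4 scan→box=[13,17)
i=14: min(r-i=3, Z[1]=0)=0; Z[14]=0
i=15: min(r-i=2, Z[2]=0)=0; Z[15]=0
i=16: min(r-i=1, Z[3]=0)=0; Z[16]=0
i=17: fresh scan; Z[17]=0
i=18: fresh scan; Z[18]=0
i=19: fresh scan; Z[19]=0
i=20: fresh scan; Z[20]=0
i=21: fresh scan; Z[21]=0
i=22: fresh scan; Z[22]=0
i=23: fresh scan; Z[23]=0
i=24: fresh scan; Z[24]=0
i=25: fresh scan; Z[25]=0
i=26: fresh scan; Z[26]=0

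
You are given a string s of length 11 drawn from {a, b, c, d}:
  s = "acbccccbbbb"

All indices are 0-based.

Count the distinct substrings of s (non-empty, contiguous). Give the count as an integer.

51

sorted suffixes:
  #0 SA[0]=0  'acbccccbbbb'
  #1 SA[1]=10  'b'
  #2 SA[2]=9  'bb'
  #3 SA[3]=8  'bbb'
  #4 SA[4]=7  'bbbb'
  #5 SA[5]=2  'bccccbbbb'
  #6 SA[6]=6  'cbbbb'
  #7 SA[7]=1  'cbccccbbbb'
  #8 SA[8]=5  'ccbbbb'
  #9 SA[9]=4  'cccbbbb'
  #10 SA[10]=3  'ccccbbbb'

SA = [0, 10, 9, 8, 7, 2, 6, 1, 5, 4, 3]
rank  pair      lcp
   1  s[0:],s[10:]  0  ''
   2  s[10:],s[9:]  1  'b'
   3  s[9:],s[8:]  2  'bb'
   4  s[8:],s[7:]  3  'bbb'
   5  s[7:],s[2:]  1  'b'
   6  s[2:],s[6:]  0  ''
   7  s[6:],s[1:]  2  'cb'
   8  s[1:],s[5:]  1  'c'
   9  s[5:],s[4:]  2  'cc'
  10  s[4:],s[3:]  3  'ccc'

n(n+1)/2 = 11·12/2 = 66
Σ LCP = 0 + 0 + 1 + 2 + 3 + 1 + 0 + 2 + 1 + 2 + 3 = 15
distinct = 66 − 15 = 51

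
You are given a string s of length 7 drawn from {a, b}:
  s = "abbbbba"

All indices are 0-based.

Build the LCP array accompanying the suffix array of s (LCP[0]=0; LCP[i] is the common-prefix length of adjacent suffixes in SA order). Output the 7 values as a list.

[0, 1, 0, 1, 2, 3, 4]

sorted suffixes:
  #0 SA[0]=6  'a'
  #1 SA[1]=0  'abbbbba'
  #2 SA[2]=5  'ba'
  #3 SA[3]=4  'bba'
  #4 SA[4]=3  'bbba'
  #5 SA[5]=2  'bbbba'
  #6 SA[6]=1  'bbbbba'

SA = [6, 0, 5, 4, 3, 2, 1]
i: (SA[i-1],SA[i]) lcp shared
  1: (6,0) 1 'a'
  2: (0,5) 0 ''
  3: (5,4) 1 'b'
  4: (4,3) 2 'bb'
  5: (3,2) 3 'bbb'
  6: (2,1) 4 'bbbb'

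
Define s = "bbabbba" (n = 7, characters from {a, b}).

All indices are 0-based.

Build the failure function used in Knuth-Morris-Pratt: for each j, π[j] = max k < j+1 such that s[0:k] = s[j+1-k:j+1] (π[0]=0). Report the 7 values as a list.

[0, 1, 0, 1, 2, 2, 3]

π[0] = 0
j=1 s[j]='b': π[1]=1 (border 'b')
j=2 s[j]='a': k: 1→0; π[2]=0 (border '')
j=3 s[j]='b': π[3]=1 (border 'b')
j=4 s[j]='b': π[4]=2 (border 'bb')
j=5 s[j]='b': k: 2→1; π[5]=2 (border 'bb')
j=6 s[j]='a': π[6]=3 (border 'bba')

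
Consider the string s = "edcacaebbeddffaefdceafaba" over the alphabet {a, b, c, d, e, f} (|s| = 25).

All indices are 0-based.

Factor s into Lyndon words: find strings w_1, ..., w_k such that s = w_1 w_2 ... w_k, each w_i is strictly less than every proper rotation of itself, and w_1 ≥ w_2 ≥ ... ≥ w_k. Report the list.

["e", "d", "c", "acaebbeddffaefdceaf", "ab", "a"]

emit factor 1: 'e' (i=0, period=1)
emit factor 2: 'd' (i=1, period=1)
emit factor 3: 'c' (i=2, period=1)
emit factor 4: 'acaebbeddffaefdceaf' (i=3, period=19)
emit factor 5: 'ab' (i=22, period=2)
emit factor 6: 'a' (i=24, period=1)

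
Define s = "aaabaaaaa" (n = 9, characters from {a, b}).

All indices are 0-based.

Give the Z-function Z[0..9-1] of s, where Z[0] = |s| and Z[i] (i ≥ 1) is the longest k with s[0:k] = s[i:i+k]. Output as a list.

[9, 2, 1, 0, 3, 3, 3, 2, 1]

Z[0]=9
i=1: fresh scan; Z[1]=2 scan→box=[1,3)
i=2: min(r-i=1, Z[1]=2)=1; Z[2]=1
i=3: fresh scan; Z[3]=0
i=4: fresh scan; Z[4]=3 scan→box=[4,7)
i=5: min(r-i=2, Z[1]=2)=2; Z[5]=3 scan→box=[5,8)
i=6: min(r-i=2, Z[1]=2)=2; Z[6]=3 scan→box=[6,9)
i=7: min(r-i=2, Z[1]=2)=2; Z[7]=2
i=8: min(r-i=1, Z[2]=1)=1; Z[8]=1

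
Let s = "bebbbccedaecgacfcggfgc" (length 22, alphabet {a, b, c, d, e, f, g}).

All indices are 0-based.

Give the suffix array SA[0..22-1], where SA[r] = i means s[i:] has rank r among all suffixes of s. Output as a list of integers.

rank→(start, suffix):
  0 → (13, 'acfcggfgc')
  1 → (9, 'aecgacfcggfgc')
  2 → (2, 'bbbccedaecgacfcggfgc')
  3 → (3, 'bbccedaecgacfcggfgc')
  4 → (4, 'bccedaecgacfcggfgc')
  5 → (0, 'bebbbccedaecgacfcggfgc')
  6 → (21, 'c')
  7 → (5, 'ccedaecgacfcggfgc')
  8 → (6, 'cedaecgacfcggfgc')
  9 → (14, 'cfcggfgc')
  10 → (11, 'cgacfcggfgc')
  11 → (16, 'cggfgc')
  12 → (8, 'daecgacfcggfgc')
  13 → (1, 'ebbbccedaecgacfcggfgc')
  14 → (10, 'ecgacfcggfgc')
  15 → (7, 'edaecgacfcggfgc')
  16 → (15, 'fcggfgc')
  17 → (19, 'fgc')
  18 → (12, 'gacfcggfgc')
  19 → (20, 'gc')
  20 → (18, 'gfgc')
  21 → (17, 'ggfgc')

[13, 9, 2, 3, 4, 0, 21, 5, 6, 14, 11, 16, 8, 1, 10, 7, 15, 19, 12, 20, 18, 17]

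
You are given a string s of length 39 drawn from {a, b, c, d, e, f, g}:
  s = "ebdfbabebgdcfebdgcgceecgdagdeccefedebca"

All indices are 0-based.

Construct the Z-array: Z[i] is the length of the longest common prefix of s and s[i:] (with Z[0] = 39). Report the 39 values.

[39, 0, 0, 0, 0, 0, 0, 2, 0, 0, 0, 0, 0, 3, 0, 0, 0, 0, 0, 0, 1, 1, 0, 0, 0, 0, 0, 0, 1, 0, 0, 1, 0, 1, 0, 2, 0, 0, 0]

Z[0]=39
i=1: fresh scan; Z[1]=0
i=2: fresh scan; Z[2]=0
i=3: fresh scan; Z[3]=0
i=4: fresh scan; Z[4]=0
i=5: fresh scan; Z[5]=0
i=6: fresh scan; Z[6]=0
i=7: fresh scan; Z[7]=2 grow→box=[7,9)
i=8: min(r-i=1, Z[1]=0)=0; Z[8]=0
i=9: fresh scan; Z[9]=0
i=10: fresh scan; Z[10]=0
i=11: fresh scan; Z[11]=0
i=12: fresh scan; Z[12]=0
i=13: fresh scan; Z[13]=3 grow→box=[13,16)
i=14: min(r-i=2, Z[1]=0)=0; Z[14]=0
i=15: min(r-i=1, Z[2]=0)=0; Z[15]=0
i=16: fresh scan; Z[16]=0
i=17: fresh scan; Z[17]=0
i=18: fresh scan; Z[18]=0
i=19: fresh scan; Z[19]=0
i=20: fresh scan; Z[20]=1 grow→box=[20,21)
i=21: fresh scan; Z[21]=1 grow→box=[21,22)
i=22: fresh scan; Z[22]=0
i=23: fresh scan; Z[23]=0
i=24: fresh scan; Z[24]=0
i=25: fresh scan; Z[25]=0
i=26: fresh scan; Z[26]=0
i=27: fresh scan; Z[27]=0
i=28: fresh scan; Z[28]=1 grow→box=[28,29)
i=29: fresh scan; Z[29]=0
i=30: fresh scan; Z[30]=0
i=31: fresh scan; Z[31]=1 grow→box=[31,32)
i=32: fresh scan; Z[32]=0
i=33: fresh scan; Z[33]=1 grow→box=[33,34)
i=34: fresh scan; Z[34]=0
i=35: fresh scan; Z[35]=2 grow→box=[35,37)
i=36: min(r-i=1, Z[1]=0)=0; Z[36]=0
i=37: fresh scan; Z[37]=0
i=38: fresh scan; Z[38]=0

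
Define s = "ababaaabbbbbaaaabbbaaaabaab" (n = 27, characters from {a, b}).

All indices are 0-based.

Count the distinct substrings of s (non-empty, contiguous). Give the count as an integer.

290

sorted suffixes:
  #0 SA[0]=19  'aaaabaab'
  #1 SA[1]=12  'aaaabbbaaaabaab'
  #2 SA[2]=20  'aaabaab'
  #3 SA[3]=13  'aaabbbaaaabaab'
  #4 SA[4]=4  'aaabbbbbaaaabbbaaaabaab'
  #5 SA[5]=24  'aab'
  #6 SA[6]=21  'aabaab'
  #7 SA[7]=14  'aabbbaaaabaab'
  #8 SA[8]=5  'aabbbbbaaaabbbaaaabaab'
  #9 SA[9]=25  'ab'
  #10 SA[10]=2  'abaaabbbbbaaaabbbaaaabaab'
  #11 SA[11]=22  'abaab'
  #12 SA[12]=0  'ababaaabbbbbaaaabbbaaaabaab'
  #13 SA[13]=15  'abbbaaaabaab'
  #14 SA[14]=6  'abbbbbaaaabbbaaaabaab'
  #15 SA[15]=26  'b'
  #16 SA[16]=18  'baaaabaab'
  #17 SA[17]=11  'baaaabbbaaaabaab'
  #18 SA[18]=3  'baaabbbbbaaaabbbaaaabaab'
  #19 SA[19]=23  'baab'
  #20 SA[20]=1  'babaaabbbbbaaaabbbaaaabaab'
  #21 SA[21]=17  'bbaaaabaab'
  #22 SA[22]=10  'bbaaaabbbaaaabaab'
  #23 SA[23]=16  'bbbaaaabaab'
  #24 SA[24]=9  'bbbaaaabbbaaaabaab'
  #25 SA[25]=8  'bbbbaaaabbbaaaabaab'
  #26 SA[26]=7  'bbbbbaaaabbbaaaabaab'

SA = [19, 12, 20, 13, 4, 24, 21, 14, 5, 25, 2, 22, 0, 15, 6, 26, 18, 11, 3, 23, 1, 17, 10, 16, 9, 8, 7]
[i] adj suffixes → lcp
  [1] 19/12 → 5 ('aaaab')
  [2] 12/20 → 3 ('aaa')
  [3] 20/13 → 4 ('aaab')
  [4] 13/4 → 6 ('aaabbb')
  [5] 4/24 → 2 ('aa')
  [6] 24/21 → 3 ('aab')
  [7] 21/14 → 3 ('aab')
  [8] 14/5 → 5 ('aabbb')
  [9] 5/25 → 1 ('a')
  [10] 25/2 → 2 ('ab')
  [11] 2/22 → 4 ('abaa')
  [12] 22/0 → 3 ('aba')
  [13] 0/15 → 2 ('ab')
  [14] 15/6 → 4 ('abbb')
  [15] 6/26 → 0 ('')
  [16] 26/18 → 1 ('b')
  [17] 18/11 → 6 ('baaaab')
  [18] 11/3 → 4 ('baaa')
  [19] 3/23 → 3 ('baa')
  [20] 23/1 → 2 ('ba')
  [21] 1/17 → 1 ('b')
  [22] 17/10 → 7 ('bbaaaab')
  [23] 10/16 → 2 ('bb')
  [24] 16/9 → 8 ('bbbaaaab')
  [25] 9/8 → 3 ('bbb')
  [26] 8/7 → 4 ('bbbb')

n(n+1)/2 = 27·28/2 = 378
Σ LCP = 0 + 5 + 3 + 4 + 6 + 2 + 3 + 3 + 5 + 1 + 2 + 4 + 3 + 2 + 4 + 0 + 1 + 6 + 4 + 3 + 2 + 1 + 7 + 2 + 8 + 3 + 4 = 88
distinct = 378 − 88 = 290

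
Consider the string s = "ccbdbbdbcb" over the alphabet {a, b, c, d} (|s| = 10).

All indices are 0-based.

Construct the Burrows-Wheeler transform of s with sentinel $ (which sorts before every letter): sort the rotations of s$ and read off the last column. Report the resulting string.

rank  rotation     last
    0  $ccbdbbdbcb  b
    1  b$ccbdbbdbc  c
    2  bbdbcb$ccbd  d
    3  bcb$ccbdbbd  d
    4  bdbbdbcb$cc  c
    5  bdbcb$ccbdb  b
    6  cb$ccbdbbdb  b
    7  cbdbbdbcb$c  c
    8  ccbdbbdbcb$  $
    9  dbbdbcb$ccb  b
   10  dbcb$ccbdbb  b

bcddcbbc$bb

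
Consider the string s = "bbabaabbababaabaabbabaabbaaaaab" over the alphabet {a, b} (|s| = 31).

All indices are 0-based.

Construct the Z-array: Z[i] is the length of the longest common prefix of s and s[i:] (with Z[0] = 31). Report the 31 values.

Z[0]=31
i=1: outside box; Z[1]=1 grow→box=[1,2)
i=2: outside box; Z[2]=0
i=3: outside box; Z[3]=1 grow→box=[3,4)
i=4: outside box; Z[4]=0
i=5: outside box; Z[5]=0
i=6: outside box; Z[6]=5 grow→box=[6,11)
i=7: min(r-i=4, Z[1]=1)=1; Z[7]=1
i=8: min(r-i=3, Z[2]=0)=0; Z[8]=0
i=9: min(r-i=2, Z[3]=1)=1; Z[9]=1
i=10: min(r-i=1, Z[4]=0)=0; Z[10]=0
i=11: outside box; Z[11]=1 grow→box=[11,12)
i=12: outside box; Z[12]=0
i=13: outside box; Z[13]=0
i=14: outside box; Z[14]=1 grow→box=[14,15)
i=15: outside box; Z[15]=0
i=16: outside box; Z[16]=0
i=17: outside box; Z[17]=9 grow→box=[17,26)
i=18: min(r-i=8, Z[1]=1)=1; Z[18]=1
i=19: min(r-i=7, Z[2]=0)=0; Z[19]=0
i=20: min(r-i=6, Z[3]=1)=1; Z[20]=1
i=21: min(r-i=5, Z[4]=0)=0; Z[21]=0
i=22: min(r-i=4, Z[5]=0)=0; Z[22]=0
i=23: min(r-i=3, Z[6]=5)=3; Z[23]=3
i=24: min(r-i=2, Z[7]=1)=1; Z[24]=1
i=25: min(r-i=1, Z[8]=0)=0; Z[25]=0
i=26: outside box; Z[26]=0
i=27: outside box; Z[27]=0
i=28: outside box; Z[28]=0
i=29: outside box; Z[29]=0
i=30: outside box; Z[30]=1 grow→box=[30,31)

[31, 1, 0, 1, 0, 0, 5, 1, 0, 1, 0, 1, 0, 0, 1, 0, 0, 9, 1, 0, 1, 0, 0, 3, 1, 0, 0, 0, 0, 0, 1]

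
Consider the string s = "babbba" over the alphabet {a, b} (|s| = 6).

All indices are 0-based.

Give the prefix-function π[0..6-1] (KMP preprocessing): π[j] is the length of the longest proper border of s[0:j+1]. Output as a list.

π[0] = 0
j=1 s[j]='a': π[1]=0 (border '')
j=2 s[j]='b': π[2]=1 (border 'b')
j=3 s[j]='b': k: 1→0; π[3]=1 (border 'b')
j=4 s[j]='b': k: 1→0; π[4]=1 (border 'b')
j=5 s[j]='a': π[5]=2 (border 'ba')

[0, 0, 1, 1, 1, 2]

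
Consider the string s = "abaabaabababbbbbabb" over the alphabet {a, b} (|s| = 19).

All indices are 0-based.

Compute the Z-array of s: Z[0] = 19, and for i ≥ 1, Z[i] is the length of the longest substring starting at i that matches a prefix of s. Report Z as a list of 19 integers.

Z[0]=19
i=1: outside box; Z[1]=0
i=2: outside box; Z[2]=1 scan→box=[2,3)
i=3: outside box; Z[3]=6 scan→box=[3,9)
i=4: min(r-i=5, Z[1]=0)=0; Z[4]=0
i=5: min(r-i=4, Z[2]=1)=1; Z[5]=1
i=6: min(r-i=3, Z[3]=6)=3; Z[6]=3
i=7: min(r-i=2, Z[4]=0)=0; Z[7]=0
i=8: min(r-i=1, Z[5]=1)=1; Z[8]=3 scan→box=[8,11)
i=9: min(r-i=2, Z[1]=0)=0; Z[9]=0
i=10: min(r-i=1, Z[2]=1)=1; Z[10]=2 scan→box=[10,12)
i=11: min(r-i=1, Z[1]=0)=0; Z[11]=0
i=12: outside box; Z[12]=0
i=13: outside box; Z[13]=0
i=14: outside box; Z[14]=0
i=15: outside box; Z[15]=0
i=16: outside box; Z[16]=2 scan→box=[16,18)
i=17: min(r-i=1, Z[1]=0)=0; Z[17]=0
i=18: outside box; Z[18]=0

[19, 0, 1, 6, 0, 1, 3, 0, 3, 0, 2, 0, 0, 0, 0, 0, 2, 0, 0]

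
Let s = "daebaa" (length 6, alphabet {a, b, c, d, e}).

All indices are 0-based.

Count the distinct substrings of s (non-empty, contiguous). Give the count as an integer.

19

rank | idx | suffix
   0 |   5 | a
   1 |   4 | aa
   2 |   1 | aebaa
   3 |   3 | baa
   4 |   0 | daebaa
   5 |   2 | ebaa

SA = [5, 4, 1, 3, 0, 2]
[i] adj suffixes → lcp
  [1] 5/4 → 1 ('a')
  [2] 4/1 → 1 ('a')
  [3] 1/3 → 0 ('')
  [4] 3/0 → 0 ('')
  [5] 0/2 → 0 ('')

n(n+1)/2 = 6·7/2 = 21
Σ LCP = 0 + 1 + 1 + 0 + 0 + 0 = 2
distinct = 21 − 2 = 19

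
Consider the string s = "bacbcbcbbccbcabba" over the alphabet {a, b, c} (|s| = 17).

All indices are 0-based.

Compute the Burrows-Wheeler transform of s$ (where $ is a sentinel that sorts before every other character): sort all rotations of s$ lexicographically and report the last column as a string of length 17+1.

rank  rotation            last
    0  $bacbcbcbbccbcabba  a
    1  a$bacbcbcbbccbcabb  b
    2  abba$bacbcbcbbccbc  c
    3  acbcbcbbccbcabba$b  b
    4  ba$bacbcbcbbccbcab  b
    5  bacbcbcbbccbcabba$  $
    6  bba$bacbcbcbbccbca  a
    7  bbccbcabba$bacbcbc  c
    8  bcabba$bacbcbcbbcc  c
    9  bcbbccbcabba$bacbc  c
   10  bcbcbbccbcabba$bac  c
   11  bccbcabba$bacbcbcb  b
   12  cabba$bacbcbcbbccb  b
   13  cbbccbcabba$bacbcb  b
   14  cbcabba$bacbcbcbbc  c
   15  cbcbbccbcabba$bacb  b
   16  cbcbcbbccbcabba$ba  a
   17  ccbcabba$bacbcbcbb  b

abcbb$accccbbbcbab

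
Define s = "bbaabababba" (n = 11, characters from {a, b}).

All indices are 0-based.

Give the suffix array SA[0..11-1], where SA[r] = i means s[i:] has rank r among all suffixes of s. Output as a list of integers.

sorted suffixes:
  #0 SA[0]=10  'a'
  #1 SA[1]=2  'aabababba'
  #2 SA[2]=3  'abababba'
  #3 SA[3]=5  'ababba'
  #4 SA[4]=7  'abba'
  #5 SA[5]=9  'ba'
  #6 SA[6]=1  'baabababba'
  #7 SA[7]=4  'bababba'
  #8 SA[8]=6  'babba'
  #9 SA[9]=8  'bba'
  #10 SA[10]=0  'bbaabababba'

[10, 2, 3, 5, 7, 9, 1, 4, 6, 8, 0]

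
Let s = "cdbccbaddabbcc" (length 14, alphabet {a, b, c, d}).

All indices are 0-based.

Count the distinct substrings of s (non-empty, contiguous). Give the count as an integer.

rank→(start, suffix):
  0 → (9, 'abbcc')
  1 → (6, 'addabbcc')
  2 → (5, 'baddabbcc')
  3 → (10, 'bbcc')
  4 → (11, 'bcc')
  5 → (2, 'bccbaddabbcc')
  6 → (13, 'c')
  7 → (4, 'cbaddabbcc')
  8 → (12, 'cc')
  9 → (3, 'ccbaddabbcc')
  10 → (0, 'cdbccbaddabbcc')
  11 → (8, 'dabbcc')
  12 → (1, 'dbccbaddabbcc')
  13 → (7, 'ddabbcc')

SA = [9, 6, 5, 10, 11, 2, 13, 4, 12, 3, 0, 8, 1, 7]
i: (SA[i-1],SA[i]) lcp shared
  1: (9,6) 1 'a'
  2: (6,5) 0 ''
  3: (5,10) 1 'b'
  4: (10,11) 1 'b'
  5: (11,2) 3 'bcc'
  6: (2,13) 0 ''
  7: (13,4) 1 'c'
  8: (4,12) 1 'c'
  9: (12,3) 2 'cc'
  10: (3,0) 1 'c'
  11: (0,8) 0 ''
  12: (8,1) 1 'd'
  13: (1,7) 1 'd'

n(n+1)/2 = 14·15/2 = 105
Σ LCP = 0 + 1 + 0 + 1 + 1 + 3 + 0 + 1 + 1 + 2 + 1 + 0 + 1 + 1 = 13
distinct = 105 − 13 = 92

92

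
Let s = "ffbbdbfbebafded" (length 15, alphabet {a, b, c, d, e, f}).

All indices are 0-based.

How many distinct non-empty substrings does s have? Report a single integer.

109

rank→(start, suffix):
  0 → (10, 'afded')
  1 → (9, 'bafded')
  2 → (2, 'bbdbfbebafded')
  3 → (3, 'bdbfbebafded')
  4 → (7, 'bebafded')
  5 → (5, 'bfbebafded')
  6 → (14, 'd')
  7 → (4, 'dbfbebafded')
  8 → (12, 'ded')
  9 → (8, 'ebafded')
  10 → (13, 'ed')
  11 → (1, 'fbbdbfbebafded')
  12 → (6, 'fbebafded')
  13 → (11, 'fded')
  14 → (0, 'ffbbdbfbebafded')

SA = [10, 9, 2, 3, 7, 5, 14, 4, 12, 8, 13, 1, 6, 11, 0]
rank  pair      lcp
   1  s[10:],s[9:]  0  ''
   2  s[9:],s[2:]  1  'b'
   3  s[2:],s[3:]  1  'b'
   4  s[3:],s[7:]  1  'b'
   5  s[7:],s[5:]  1  'b'
   6  s[5:],s[14:]  0  ''
   7  s[14:],s[4:]  1  'd'
   8  s[4:],s[12:]  1  'd'
   9  s[12:],s[8:]  0  ''
  10  s[8:],s[13:]  1  'e'
  11  s[13:],s[1:]  0  ''
  12  s[1:],s[6:]  2  'fb'
  13  s[6:],s[11:]  1  'f'
  14  s[11:],s[0:]  1  'f'

n(n+1)/2 = 15·16/2 = 120
Σ LCP = 0 + 0 + 1 + 1 + 1 + 1 + 0 + 1 + 1 + 0 + 1 + 0 + 2 + 1 + 1 = 11
distinct = 120 − 11 = 109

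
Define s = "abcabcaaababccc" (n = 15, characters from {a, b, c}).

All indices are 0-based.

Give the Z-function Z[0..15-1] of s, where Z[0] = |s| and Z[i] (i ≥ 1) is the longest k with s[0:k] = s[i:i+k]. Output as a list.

[15, 0, 0, 4, 0, 0, 1, 1, 2, 0, 3, 0, 0, 0, 0]

Z[0]=15
i=1: i≥r, start 0; Z[1]=0
i=2: i≥r, start 0; Z[2]=0
i=3: i≥r, start 0; Z[3]=4 extend→box=[3,7)
i=4: min(r-i=3, Z[1]=0)=0; Z[4]=0
i=5: min(r-i=2, Z[2]=0)=0; Z[5]=0
i=6: min(r-i=1, Z[3]=4)=1; Z[6]=1
i=7: i≥r, start 0; Z[7]=1 extend→box=[7,8)
i=8: i≥r, start 0; Z[8]=2 extend→box=[8,10)
i=9: min(r-i=1, Z[1]=0)=0; Z[9]=0
i=10: i≥r, start 0; Z[10]=3 extend→box=[10,13)
i=11: min(r-i=2, Z[1]=0)=0; Z[11]=0
i=12: min(r-i=1, Z[2]=0)=0; Z[12]=0
i=13: i≥r, start 0; Z[13]=0
i=14: i≥r, start 0; Z[14]=0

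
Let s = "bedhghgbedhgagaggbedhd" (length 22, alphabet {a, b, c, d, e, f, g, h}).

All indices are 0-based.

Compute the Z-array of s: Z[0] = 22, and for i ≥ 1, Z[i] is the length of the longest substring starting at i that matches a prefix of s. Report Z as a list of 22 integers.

[22, 0, 0, 0, 0, 0, 0, 5, 0, 0, 0, 0, 0, 0, 0, 0, 0, 4, 0, 0, 0, 0]

Z[0]=22
i=1: outside box; Z[1]=0
i=2: outside box; Z[2]=0
i=3: outside box; Z[3]=0
i=4: outside box; Z[4]=0
i=5: outside box; Z[5]=0
i=6: outside box; Z[6]=0
i=7: outside box; Z[7]=5 grow→box=[7,12)
i=8: min(r-i=4, Z[1]=0)=0; Z[8]=0
i=9: min(r-i=3, Z[2]=0)=0; Z[9]=0
i=10: min(r-i=2, Z[3]=0)=0; Z[10]=0
i=11: min(r-i=1, Z[4]=0)=0; Z[11]=0
i=12: outside box; Z[12]=0
i=13: outside box; Z[13]=0
i=14: outside box; Z[14]=0
i=15: outside box; Z[15]=0
i=16: outside box; Z[16]=0
i=17: outside box; Z[17]=4 grow→box=[17,21)
i=18: min(r-i=3, Z[1]=0)=0; Z[18]=0
i=19: min(r-i=2, Z[2]=0)=0; Z[19]=0
i=20: min(r-i=1, Z[3]=0)=0; Z[20]=0
i=21: outside box; Z[21]=0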